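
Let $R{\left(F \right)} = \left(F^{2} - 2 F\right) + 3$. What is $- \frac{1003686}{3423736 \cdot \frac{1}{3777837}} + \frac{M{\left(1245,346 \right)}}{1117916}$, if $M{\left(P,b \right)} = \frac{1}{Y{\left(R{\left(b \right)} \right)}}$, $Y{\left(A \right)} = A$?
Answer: $- \frac{15766880041904224564609}{14236556324275211} \approx -1.1075 \cdot 10^{6}$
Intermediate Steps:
$R{\left(F \right)} = 3 + F^{2} - 2 F$
$M{\left(P,b \right)} = \frac{1}{3 + b^{2} - 2 b}$
$- \frac{1003686}{3423736 \cdot \frac{1}{3777837}} + \frac{M{\left(1245,346 \right)}}{1117916} = - \frac{1003686}{3423736 \cdot \frac{1}{3777837}} + \frac{1}{\left(3 + 346^{2} - 692\right) 1117916} = - \frac{1003686}{3423736 \cdot \frac{1}{3777837}} + \frac{1}{3 + 119716 - 692} \cdot \frac{1}{1117916} = - \frac{1003686}{\frac{3423736}{3777837}} + \frac{1}{119027} \cdot \frac{1}{1117916} = \left(-1003686\right) \frac{3777837}{3423736} + \frac{1}{119027} \cdot \frac{1}{1117916} = - \frac{1895881053591}{1711868} + \frac{1}{133062187732} = - \frac{15766880041904224564609}{14236556324275211}$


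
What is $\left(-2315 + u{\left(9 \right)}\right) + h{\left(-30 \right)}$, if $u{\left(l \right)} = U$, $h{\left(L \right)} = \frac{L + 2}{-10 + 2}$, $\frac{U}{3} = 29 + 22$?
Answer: $- \frac{4317}{2} \approx -2158.5$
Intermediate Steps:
$U = 153$ ($U = 3 \left(29 + 22\right) = 3 \cdot 51 = 153$)
$h{\left(L \right)} = - \frac{1}{4} - \frac{L}{8}$ ($h{\left(L \right)} = \frac{2 + L}{-8} = \left(2 + L\right) \left(- \frac{1}{8}\right) = - \frac{1}{4} - \frac{L}{8}$)
$u{\left(l \right)} = 153$
$\left(-2315 + u{\left(9 \right)}\right) + h{\left(-30 \right)} = \left(-2315 + 153\right) - - \frac{7}{2} = -2162 + \left(- \frac{1}{4} + \frac{15}{4}\right) = -2162 + \frac{7}{2} = - \frac{4317}{2}$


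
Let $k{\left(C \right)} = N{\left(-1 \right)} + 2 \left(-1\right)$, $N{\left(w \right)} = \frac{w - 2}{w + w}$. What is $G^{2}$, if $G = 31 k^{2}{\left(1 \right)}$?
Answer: $\frac{961}{16} \approx 60.063$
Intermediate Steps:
$N{\left(w \right)} = \frac{-2 + w}{2 w}$
$k{\left(C \right)} = - \frac{1}{2}$ ($k{\left(C \right)} = \frac{-2 - 1}{2 \left(-1\right)} + 2 \left(-1\right) = \frac{1}{2} \left(-1\right) \left(-3\right) - 2 = \frac{3}{2} - 2 = - \frac{1}{2}$)
$G = \frac{31}{4}$ ($G = 31 \left(- \frac{1}{2}\right)^{2} = 31 \cdot \frac{1}{4} = \frac{31}{4} \approx 7.75$)
$G^{2} = \left(\frac{31}{4}\right)^{2} = \frac{961}{16}$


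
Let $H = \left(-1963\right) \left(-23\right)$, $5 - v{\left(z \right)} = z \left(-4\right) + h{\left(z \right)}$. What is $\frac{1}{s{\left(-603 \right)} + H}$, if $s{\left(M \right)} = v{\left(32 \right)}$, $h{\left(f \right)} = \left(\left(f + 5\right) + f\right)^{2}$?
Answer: $\frac{1}{40521} \approx 2.4679 \cdot 10^{-5}$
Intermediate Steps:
$h{\left(f \right)} = \left(5 + 2 f\right)^{2}$ ($h{\left(f \right)} = \left(\left(5 + f\right) + f\right)^{2} = \left(5 + 2 f\right)^{2}$)
$v{\left(z \right)} = 5 - \left(5 + 2 z\right)^{2} + 4 z$ ($v{\left(z \right)} = 5 - \left(z \left(-4\right) + \left(5 + 2 z\right)^{2}\right) = 5 - \left(- 4 z + \left(5 + 2 z\right)^{2}\right) = 5 - \left(\left(5 + 2 z\right)^{2} - 4 z\right) = 5 + \left(- \left(5 + 2 z\right)^{2} + 4 z\right) = 5 - \left(5 + 2 z\right)^{2} + 4 z$)
$s{\left(M \right)} = -4628$ ($s{\left(M \right)} = 5 - \left(5 + 2 \cdot 32\right)^{2} + 4 \cdot 32 = 5 - \left(5 + 64\right)^{2} + 128 = 5 - 69^{2} + 128 = 5 - 4761 + 128 = -4628$)
$H = 45149$
$\frac{1}{s{\left(-603 \right)} + H} = \frac{1}{-4628 + 45149} = \frac{1}{40521}$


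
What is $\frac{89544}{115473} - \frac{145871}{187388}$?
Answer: $- \frac{21563637}{7212751508} \approx -0.0029897$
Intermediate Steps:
$\frac{89544}{115473} - \frac{145871}{187388} = 89544 \cdot \frac{1}{115473} - \frac{145871}{187388} = \frac{29848}{38491} - \frac{145871}{187388} = - \frac{21563637}{7212751508}$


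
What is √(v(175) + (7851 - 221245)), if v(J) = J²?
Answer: I*√182769 ≈ 427.52*I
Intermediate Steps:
√(v(175) + (7851 - 221245)) = √(175² + (7851 - 221245)) = √(30625 - 213394) = √(-182769) = I*√182769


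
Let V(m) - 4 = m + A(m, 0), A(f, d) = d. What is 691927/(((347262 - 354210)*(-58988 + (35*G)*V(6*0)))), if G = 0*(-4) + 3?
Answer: 691927/406930464 ≈ 0.0017004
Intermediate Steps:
V(m) = 4 + m (V(m) = 4 + (m + 0) = 4 + m)
G = 3 (G = 0 + 3 = 3)
691927/(((347262 - 354210)*(-58988 + (35*G)*V(6*0)))) = 691927/(((347262 - 354210)*(-58988 + (35*3)*(4 + 6*0)))) = 691927/((-6948*(-58988 + 105*(4 + 0)))) = 691927/((-6948*(-58988 + 105*4))) = 691927/((-6948*(-58988 + 420))) = 691927/((-6948*(-58568))) = 691927/406930464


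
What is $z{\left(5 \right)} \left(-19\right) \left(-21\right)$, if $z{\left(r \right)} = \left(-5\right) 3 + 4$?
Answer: $-4389$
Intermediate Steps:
$z{\left(r \right)} = -11$ ($z{\left(r \right)} = -15 + 4 = -11$)
$z{\left(5 \right)} \left(-19\right) \left(-21\right) = \left(-11\right) \left(-19\right) \left(-21\right) = 209 \left(-21\right) = -4389$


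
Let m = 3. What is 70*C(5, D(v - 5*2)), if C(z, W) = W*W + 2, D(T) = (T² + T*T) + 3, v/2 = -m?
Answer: 18565890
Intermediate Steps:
v = -6 (v = 2*(-1*3) = 2*(-3) = -6)
D(T) = 3 + 2*T² (D(T) = (T² + T²) + 3 = 2*T² + 3 = 3 + 2*T²)
C(z, W) = 2 + W² (C(z, W) = W² + 2 = 2 + W²)
70*C(5, D(v - 5*2)) = 70*(2 + (3 + 2*(-6 - 5*2)²)²) = 70*(2 + (3 + 2*(-6 - 10)²)²) = 70*(2 + (3 + 2*(-16)²)²) = 70*(2 + (3 + 2*256)²) = 70*(2 + (3 + 512)²) = 70*(2 + 515²) = 70*(2 + 265225) = 70*265227 = 18565890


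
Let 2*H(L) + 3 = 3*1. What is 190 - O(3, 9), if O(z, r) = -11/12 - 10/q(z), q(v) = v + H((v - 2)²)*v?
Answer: 777/4 ≈ 194.25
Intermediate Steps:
H(L) = 0 (H(L) = -3/2 + (3*1)/2 = -3/2 + (½)*3 = -3/2 + 3/2 = 0)
q(v) = v (q(v) = v + 0*v = v + 0 = v)
O(z, r) = -11/12 - 10/z
190 - O(3, 9) = 190 - (-11/12 - 10/3) = 190 - 1*(-17/4) = 190 + 17/4 = 777/4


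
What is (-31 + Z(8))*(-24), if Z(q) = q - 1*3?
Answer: 624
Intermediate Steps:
Z(q) = -3 + q (Z(q) = q - 3 = -3 + q)
(-31 + Z(8))*(-24) = (-31 + (-3 + 8))*(-24) = (-31 + 5)*(-24) = -26*(-24) = 624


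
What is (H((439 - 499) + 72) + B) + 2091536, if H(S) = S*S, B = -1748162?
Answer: 343518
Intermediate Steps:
H(S) = S**2
(H((439 - 499) + 72) + B) + 2091536 = (((439 - 499) + 72)**2 - 1748162) + 2091536 = ((-60 + 72)**2 - 1748162) + 2091536 = (12**2 - 1748162) + 2091536 = (144 - 1748162) + 2091536 = -1748018 + 2091536 = 343518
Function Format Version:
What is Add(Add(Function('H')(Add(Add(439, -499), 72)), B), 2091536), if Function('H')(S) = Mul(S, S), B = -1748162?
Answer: 343518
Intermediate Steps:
Function('H')(S) = Pow(S, 2)
Add(Add(Function('H')(Add(Add(439, -499), 72)), B), 2091536) = Add(Add(Pow(Add(Add(439, -499), 72), 2), -1748162), 2091536) = Add(Add(Pow(Add(-60, 72), 2), -1748162), 2091536) = Add(Add(Pow(12, 2), -1748162), 2091536) = Add(Add(144, -1748162), 2091536) = Add(-1748018, 2091536) = 343518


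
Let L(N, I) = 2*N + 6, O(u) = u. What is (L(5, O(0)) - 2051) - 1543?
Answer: -3578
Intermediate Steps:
L(N, I) = 6 + 2*N
(L(5, O(0)) - 2051) - 1543 = ((6 + 2*5) - 2051) - 1543 = ((6 + 10) - 2051) - 1543 = (16 - 2051) - 1543 = -2035 - 1543 = -3578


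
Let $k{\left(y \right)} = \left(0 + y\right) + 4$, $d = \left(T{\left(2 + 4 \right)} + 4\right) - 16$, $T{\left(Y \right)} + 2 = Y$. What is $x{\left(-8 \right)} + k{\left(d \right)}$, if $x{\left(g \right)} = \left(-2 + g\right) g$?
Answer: $76$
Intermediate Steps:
$T{\left(Y \right)} = -2 + Y$
$d = -8$ ($d = \left(\left(-2 + \left(2 + 4\right)\right) + 4\right) - 16 = \left(\left(-2 + 6\right) + 4\right) - 16 = \left(4 + 4\right) - 16 = 8 - 16 = -8$)
$k{\left(y \right)} = 4 + y$ ($k{\left(y \right)} = y + 4 = 4 + y$)
$x{\left(g \right)} = g \left(-2 + g\right)$
$x{\left(-8 \right)} + k{\left(d \right)} = - 8 \left(-2 - 8\right) + \left(4 - 8\right) = \left(-8\right) \left(-10\right) - 4 = 80 - 4 = 76$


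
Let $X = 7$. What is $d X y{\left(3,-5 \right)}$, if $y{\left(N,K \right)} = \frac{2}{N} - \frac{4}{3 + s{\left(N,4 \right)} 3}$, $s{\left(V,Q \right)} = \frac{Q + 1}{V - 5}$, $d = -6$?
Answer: $- \frac{196}{3} \approx -65.333$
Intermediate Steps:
$s{\left(V,Q \right)} = \frac{1 + Q}{-5 + V}$
$y{\left(N,K \right)} = - \frac{4}{3 + \frac{15}{-5 + N}} + \frac{2}{N}$ ($y{\left(N,K \right)} = \frac{2}{N} - \frac{4}{3 + \frac{1 + 4}{-5 + N} 3} = \frac{2}{N} - \frac{4}{3 + \frac{1}{-5 + N} 5 \cdot 3} = \frac{2}{N} - \frac{4}{3 + \frac{5}{-5 + N} 3} = \frac{2}{N} - \frac{4}{3 + \frac{15}{-5 + N}} = - \frac{4}{3 + \frac{15}{-5 + N}} + \frac{2}{N}$)
$d X y{\left(3,-5 \right)} = \left(-6\right) 7 \frac{2 \left(13 - 6\right)}{3 \cdot 3} = - 42 \cdot \frac{2}{3} \cdot \frac{1}{3} \left(13 - 6\right) = - 42 \cdot \frac{2}{3} \cdot \frac{1}{3} \cdot 7 = \left(-42\right) \frac{14}{9} = - \frac{196}{3}$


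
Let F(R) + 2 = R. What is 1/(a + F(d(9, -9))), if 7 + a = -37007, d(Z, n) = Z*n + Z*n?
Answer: -1/37178 ≈ -2.6898e-5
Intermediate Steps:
d(Z, n) = 2*Z*n
F(R) = -2 + R
a = -37014 (a = -7 - 37007 = -37014)
1/(a + F(d(9, -9))) = 1/(-37014 + (-2 + 2*9*(-9))) = 1/(-37014 + (-2 - 162)) = 1/(-37014 - 164) = 1/(-37178) = -1/37178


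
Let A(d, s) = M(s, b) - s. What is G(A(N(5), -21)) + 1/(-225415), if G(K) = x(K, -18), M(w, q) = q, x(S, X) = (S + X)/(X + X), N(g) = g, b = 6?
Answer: -225419/901660 ≈ -0.25000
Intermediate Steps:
x(S, X) = (S + X)/(2*X) (x(S, X) = (S + X)/((2*X)) = (S + X)*(1/(2*X)) = (S + X)/(2*X))
A(d, s) = 6 - s
G(K) = 1/2 - K/36 (G(K) = (1/2)*(K - 18)/(-18) = (1/2)*(-1/18)*(-18 + K) = 1/2 - K/36)
G(A(N(5), -21)) + 1/(-225415) = (1/2 - (6 - 1*(-21))/36) + 1/(-225415) = (1/2 - (6 + 21)/36) - 1/225415 = (1/2 - 1/36*27) - 1/225415 = (1/2 - 3/4) - 1/225415 = -1/4 - 1/225415 = -225419/901660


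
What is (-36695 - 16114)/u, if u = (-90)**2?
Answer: -17603/2700 ≈ -6.5196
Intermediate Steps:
u = 8100
(-36695 - 16114)/u = (-36695 - 16114)/8100 = -52809*1/8100 = -17603/2700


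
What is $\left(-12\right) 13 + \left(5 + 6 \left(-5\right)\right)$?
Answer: $-181$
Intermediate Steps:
$\left(-12\right) 13 + \left(5 + 6 \left(-5\right)\right) = -156 + \left(5 - 30\right) = -156 - 25 = -181$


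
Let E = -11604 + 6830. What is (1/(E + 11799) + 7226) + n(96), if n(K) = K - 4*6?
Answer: 51268451/7025 ≈ 7298.0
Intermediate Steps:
E = -4774
n(K) = -24 + K (n(K) = K - 24 = -24 + K)
(1/(E + 11799) + 7226) + n(96) = (1/(-4774 + 11799) + 7226) + (-24 + 96) = (1/7025 + 7226) + 72 = 50762651/7025 + 72 = 51268451/7025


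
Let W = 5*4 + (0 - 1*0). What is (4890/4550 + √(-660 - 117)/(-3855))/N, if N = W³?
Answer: 489/3640000 - I*√777/30840000 ≈ 0.00013434 - 9.0385e-7*I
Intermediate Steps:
W = 20 (W = 20 + (0 + 0) = 20 + 0 = 20)
N = 8000 (N = 20³ = 8000)
(4890/4550 + √(-660 - 117)/(-3855))/N = (4890/4550 + √(-660 - 117)/(-3855))/8000 = (4890*(1/4550) + √(-777)*(-1/3855))*(1/8000) = (489/455 + (I*√777)*(-1/3855))*(1/8000) = (489/455 - I*√777/3855)*(1/8000) = 489/3640000 - I*√777/30840000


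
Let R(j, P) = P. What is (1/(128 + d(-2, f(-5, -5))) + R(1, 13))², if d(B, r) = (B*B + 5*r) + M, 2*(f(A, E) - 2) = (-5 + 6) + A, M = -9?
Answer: 2560000/15129 ≈ 169.21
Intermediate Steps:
f(A, E) = 5/2 + A/2 (f(A, E) = 2 + ((-5 + 6) + A)/2 = 2 + (1 + A)/2 = 2 + (½ + A/2) = 5/2 + A/2)
d(B, r) = -9 + B² + 5*r (d(B, r) = (B*B + 5*r) - 9 = (B² + 5*r) - 9 = -9 + B² + 5*r)
(1/(128 + d(-2, f(-5, -5))) + R(1, 13))² = (1/(128 + (-9 + (-2)² + 5*(5/2 + (½)*(-5)))) + 13)² = (1/(128 + (-9 + 4 + 5*(5/2 - 5/2))) + 13)² = (1/(128 + (-9 + 4 + 5*0)) + 13)² = (1/(128 + (-9 + 4 + 0)) + 13)² = (1/(128 - 5) + 13)² = (1/123 + 13)² = (1600/123)² = 2560000/15129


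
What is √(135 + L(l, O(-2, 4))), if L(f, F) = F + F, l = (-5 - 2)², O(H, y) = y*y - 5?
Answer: √157 ≈ 12.530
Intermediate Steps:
O(H, y) = -5 + y² (O(H, y) = y² - 5 = -5 + y²)
l = 49 (l = (-7)² = 49)
L(f, F) = 2*F
√(135 + L(l, O(-2, 4))) = √(135 + 2*(-5 + 4²)) = √(135 + 2*(-5 + 16)) = √(135 + 2*11) = √(135 + 22) = √157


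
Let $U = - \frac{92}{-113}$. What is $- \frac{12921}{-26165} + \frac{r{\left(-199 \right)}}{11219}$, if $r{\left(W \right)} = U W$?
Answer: $\frac{15901530167}{33170600255} \approx 0.47939$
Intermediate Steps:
$U = \frac{92}{113}$ ($U = \left(-92\right) \left(- \frac{1}{113}\right) = \frac{92}{113} \approx 0.81416$)
$r{\left(W \right)} = \frac{92 W}{113}$
$- \frac{12921}{-26165} + \frac{r{\left(-199 \right)}}{11219} = - \frac{12921}{-26165} + \frac{\frac{92}{113} \left(-199\right)}{11219} = \left(-12921\right) \left(- \frac{1}{26165}\right) - \frac{18308}{1267747} = \frac{12921}{26165} - \frac{18308}{1267747} = \frac{15901530167}{33170600255}$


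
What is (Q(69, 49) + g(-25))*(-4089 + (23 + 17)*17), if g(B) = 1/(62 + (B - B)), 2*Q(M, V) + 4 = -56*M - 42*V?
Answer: 626250345/62 ≈ 1.0101e+7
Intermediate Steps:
Q(M, V) = -2 - 28*M - 21*V (Q(M, V) = -2 + (-56*M - 42*V)/2 = -2 + (-28*M - 21*V) = -2 - 28*M - 21*V)
g(B) = 1/62 (g(B) = 1/(62 + 0) = 1/62)
(Q(69, 49) + g(-25))*(-4089 + (23 + 17)*17) = ((-2 - 28*69 - 21*49) + 1/62)*(-4089 + (23 + 17)*17) = ((-2 - 1932 - 1029) + 1/62)*(-4089 + 40*17) = (-2963 + 1/62)*(-4089 + 680) = -183705/62*(-3409) = 626250345/62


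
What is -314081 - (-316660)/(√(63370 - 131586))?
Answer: -314081 - 79165*I*√17054/8527 ≈ -3.1408e+5 - 1212.4*I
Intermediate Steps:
-314081 - (-316660)/(√(63370 - 131586)) = -314081 - (-316660)/(√(-68216)) = -314081 - (-316660)/(2*I*√17054) = -314081 - (-316660)*(-I*√17054/34108) = -314081 - 79165*I*√17054/8527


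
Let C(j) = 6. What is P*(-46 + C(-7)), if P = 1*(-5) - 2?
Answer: 280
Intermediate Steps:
P = -7 (P = -5 - 2 = -7)
P*(-46 + C(-7)) = -7*(-46 + 6) = -7*(-40) = 280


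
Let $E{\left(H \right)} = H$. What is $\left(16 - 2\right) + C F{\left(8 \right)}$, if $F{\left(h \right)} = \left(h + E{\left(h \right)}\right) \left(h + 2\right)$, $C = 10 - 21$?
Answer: $-1746$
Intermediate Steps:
$C = -11$
$F{\left(h \right)} = 2 h \left(2 + h\right)$ ($F{\left(h \right)} = \left(h + h\right) \left(h + 2\right) = 2 h \left(2 + h\right)$)
$\left(16 - 2\right) + C F{\left(8 \right)} = \left(16 - 2\right) - 11 \cdot 2 \cdot 8 \left(2 + 8\right) = 14 - 11 \cdot 2 \cdot 8 \cdot 10 = 14 - 1760 = -1746$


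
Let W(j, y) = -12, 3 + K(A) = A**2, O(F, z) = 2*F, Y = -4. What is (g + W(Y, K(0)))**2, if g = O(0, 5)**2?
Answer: 144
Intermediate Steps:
K(A) = -3 + A**2
g = 0 (g = (2*0)**2 = 0**2 = 0)
(g + W(Y, K(0)))**2 = (0 - 12)**2 = (-12)**2 = 144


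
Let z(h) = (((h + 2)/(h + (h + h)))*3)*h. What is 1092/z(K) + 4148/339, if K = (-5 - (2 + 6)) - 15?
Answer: -10090/339 ≈ -29.764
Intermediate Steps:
K = -28 (K = (-5 - 1*8) - 15 = (-5 - 8) - 15 = -13 - 15 = -28)
z(h) = 2 + h (z(h) = (((2 + h)/(h + 2*h))*3)*h = (((2 + h)/((3*h)))*3)*h = (((2 + h)*(1/(3*h)))*3)*h = (((2 + h)/(3*h))*3)*h = ((2 + h)/h)*h = 2 + h)
1092/z(K) + 4148/339 = 1092/(2 - 28) + 4148/339 = 1092/(-26) + 4148*(1/339) = 1092*(-1/26) + 4148/339 = -42 + 4148/339 = -10090/339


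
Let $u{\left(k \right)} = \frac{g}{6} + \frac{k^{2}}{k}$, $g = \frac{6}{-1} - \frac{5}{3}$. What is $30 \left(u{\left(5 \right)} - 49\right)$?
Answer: $- \frac{4075}{3} \approx -1358.3$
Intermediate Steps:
$g = - \frac{23}{3}$ ($g = 6 \left(-1\right) - \frac{5}{3} = -6 - \frac{5}{3} = - \frac{23}{3} \approx -7.6667$)
$u{\left(k \right)} = - \frac{23}{18} + k$ ($u{\left(k \right)} = - \frac{23}{3 \cdot 6} + \frac{k^{2}}{k} = \left(- \frac{23}{3}\right) \frac{1}{6} + k = - \frac{23}{18} + k$)
$30 \left(u{\left(5 \right)} - 49\right) = 30 \left(\left(- \frac{23}{18} + 5\right) - 49\right) = 30 \left(\frac{67}{18} - 49\right) = 30 \left(- \frac{815}{18}\right) = - \frac{4075}{3}$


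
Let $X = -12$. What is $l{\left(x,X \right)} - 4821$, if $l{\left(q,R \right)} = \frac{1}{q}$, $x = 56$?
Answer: $- \frac{269975}{56} \approx -4821.0$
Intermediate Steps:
$l{\left(x,X \right)} - 4821 = \frac{1}{56} - 4821 = - \frac{269975}{56}$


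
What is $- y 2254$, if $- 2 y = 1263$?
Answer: $1423401$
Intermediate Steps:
$y = - \frac{1263}{2}$ ($y = \left(- \frac{1}{2}\right) 1263 = - \frac{1263}{2} \approx -631.5$)
$- y 2254 = - \frac{\left(-1263\right) 2254}{2} = \left(-1\right) \left(-1423401\right) = 1423401$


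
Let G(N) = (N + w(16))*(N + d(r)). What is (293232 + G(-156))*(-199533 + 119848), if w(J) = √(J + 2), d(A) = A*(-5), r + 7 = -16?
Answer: -23875857180 + 9801255*√2 ≈ -2.3862e+10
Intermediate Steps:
r = -23 (r = -7 - 16 = -23)
d(A) = -5*A
w(J) = √(2 + J)
G(N) = (115 + N)*(N + 3*√2) (G(N) = (N + √(2 + 16))*(N - 5*(-23)) = (N + √18)*(N + 115) = (N + 3*√2)*(115 + N) = (115 + N)*(N + 3*√2))
(293232 + G(-156))*(-199533 + 119848) = (293232 + ((-156)² + 115*(-156) + 345*√2 + 3*(-156)*√2))*(-199533 + 119848) = (293232 + (24336 - 17940 + 345*√2 - 468*√2))*(-79685) = (293232 + (6396 - 123*√2))*(-79685) = (299628 - 123*√2)*(-79685) = -23875857180 + 9801255*√2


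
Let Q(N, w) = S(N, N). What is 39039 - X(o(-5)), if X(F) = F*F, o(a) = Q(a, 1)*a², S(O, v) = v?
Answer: 23414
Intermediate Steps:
Q(N, w) = N
o(a) = a³ (o(a) = a*a² = a³)
X(F) = F²
39039 - X(o(-5)) = 39039 - ((-5)³)² = 39039 - 1*(-125)² = 39039 - 1*15625 = 39039 - 15625 = 23414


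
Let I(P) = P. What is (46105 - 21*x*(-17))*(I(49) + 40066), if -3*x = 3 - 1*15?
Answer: 1906786295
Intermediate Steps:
x = 4 (x = -(3 - 1*15)/3 = -(3 - 15)/3 = -⅓*(-12) = 4)
(46105 - 21*x*(-17))*(I(49) + 40066) = (46105 - 21*4*(-17))*(49 + 40066) = (46105 - 84*(-17))*40115 = (46105 + 1428)*40115 = 47533*40115 = 1906786295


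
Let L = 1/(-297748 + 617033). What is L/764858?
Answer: 1/244207686530 ≈ 4.0949e-12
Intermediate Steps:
L = 1/319285 ≈ 3.1320e-6
L/764858 = (1/319285)/764858 = (1/319285)*(1/764858) = 1/244207686530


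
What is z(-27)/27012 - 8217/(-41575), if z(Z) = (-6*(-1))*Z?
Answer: 35870409/187170650 ≈ 0.19165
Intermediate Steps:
z(Z) = 6*Z
z(-27)/27012 - 8217/(-41575) = (6*(-27))/27012 - 8217/(-41575) = -162*1/27012 - 8217*(-1/41575) = -27/4502 + 8217/41575 = 35870409/187170650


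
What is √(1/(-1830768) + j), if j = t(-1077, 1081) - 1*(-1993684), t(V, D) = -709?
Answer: √417492322910665977/457692 ≈ 1411.7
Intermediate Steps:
j = 1992975 (j = -709 - 1*(-1993684) = -709 + 1993684 = 1992975)
√(1/(-1830768) + j) = √(1/(-1830768) + 1992975) = √(-1/1830768 + 1992975) = √(3648674854799/1830768) = √417492322910665977/457692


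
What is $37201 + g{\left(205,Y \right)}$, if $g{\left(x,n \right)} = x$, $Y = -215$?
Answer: $37406$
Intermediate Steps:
$37201 + g{\left(205,Y \right)} = 37201 + 205 = 37406$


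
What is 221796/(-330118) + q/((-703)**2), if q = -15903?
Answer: -3022722261/4293349649 ≈ -0.70405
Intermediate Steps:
221796/(-330118) + q/((-703)**2) = 221796/(-330118) - 15903/((-703)**2) = 221796*(-1/330118) - 15903/494209 = -110898/165059 - 15903*1/494209 = -110898/165059 - 837/26011 = -3022722261/4293349649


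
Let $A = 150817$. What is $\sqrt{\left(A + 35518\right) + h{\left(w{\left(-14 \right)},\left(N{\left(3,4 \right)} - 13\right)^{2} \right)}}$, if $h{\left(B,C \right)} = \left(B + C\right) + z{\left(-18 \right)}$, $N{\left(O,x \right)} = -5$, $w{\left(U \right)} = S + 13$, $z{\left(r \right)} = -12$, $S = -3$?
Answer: $\sqrt{186657} \approx 432.04$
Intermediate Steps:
$w{\left(U \right)} = 10$ ($w{\left(U \right)} = -3 + 13 = 10$)
$h{\left(B,C \right)} = -12 + B + C$ ($h{\left(B,C \right)} = \left(B + C\right) - 12 = -12 + B + C$)
$\sqrt{\left(A + 35518\right) + h{\left(w{\left(-14 \right)},\left(N{\left(3,4 \right)} - 13\right)^{2} \right)}} = \sqrt{\left(150817 + 35518\right) + \left(-12 + 10 + \left(-5 - 13\right)^{2}\right)} = \sqrt{186335 + \left(-12 + 10 + \left(-18\right)^{2}\right)} = \sqrt{186335 + \left(-12 + 10 + 324\right)} = \sqrt{186335 + 322} = \sqrt{186657}$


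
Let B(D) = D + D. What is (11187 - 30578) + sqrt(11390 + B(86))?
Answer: -19391 + sqrt(11562) ≈ -19283.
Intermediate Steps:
B(D) = 2*D
(11187 - 30578) + sqrt(11390 + B(86)) = (11187 - 30578) + sqrt(11390 + 2*86) = -19391 + sqrt(11390 + 172) = -19391 + sqrt(11562)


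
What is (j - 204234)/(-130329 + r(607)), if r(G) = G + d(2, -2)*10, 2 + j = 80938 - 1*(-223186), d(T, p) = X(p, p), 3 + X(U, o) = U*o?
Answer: -6243/8107 ≈ -0.77007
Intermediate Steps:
X(U, o) = -3 + U*o
d(T, p) = -3 + p**2 (d(T, p) = -3 + p*p = -3 + p**2)
j = 304122 (j = -2 + (80938 - 1*(-223186)) = -2 + (80938 + 223186) = -2 + 304124 = 304122)
r(G) = 10 + G (r(G) = G + (-3 + (-2)**2)*10 = G + (-3 + 4)*10 = G + 1*10 = G + 10 = 10 + G)
(j - 204234)/(-130329 + r(607)) = (304122 - 204234)/(-130329 + (10 + 607)) = 99888/(-130329 + 617) = 99888/(-129712) = 99888*(-1/129712) = -6243/8107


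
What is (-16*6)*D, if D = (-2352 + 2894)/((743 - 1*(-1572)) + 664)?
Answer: -17344/993 ≈ -17.466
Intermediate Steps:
D = 542/2979 (D = 542/((743 + 1572) + 664) = 542/(2315 + 664) = 542/2979 ≈ 0.18194)
(-16*6)*D = -16*6*(542/2979) = -96*542/2979 = -17344/993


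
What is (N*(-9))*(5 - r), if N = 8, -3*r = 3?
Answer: -432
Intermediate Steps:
r = -1 (r = -⅓*3 = -1)
(N*(-9))*(5 - r) = (8*(-9))*(5 - 1*(-1)) = -72*(5 + 1) = -72*6 = -432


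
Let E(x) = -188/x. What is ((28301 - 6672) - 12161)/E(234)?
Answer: -553878/47 ≈ -11785.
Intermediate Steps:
((28301 - 6672) - 12161)/E(234) = ((28301 - 6672) - 12161)/((-188/234)) = (21629 - 12161)/((-188*1/234)) = 9468/(-94/117) = 9468*(-117/94) = -553878/47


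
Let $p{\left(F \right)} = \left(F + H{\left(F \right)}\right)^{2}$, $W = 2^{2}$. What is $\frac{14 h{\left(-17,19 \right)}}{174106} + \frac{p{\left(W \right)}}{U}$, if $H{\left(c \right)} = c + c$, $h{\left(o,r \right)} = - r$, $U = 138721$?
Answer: $- \frac{5914261}{12076079213} \approx -0.00048975$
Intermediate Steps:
$W = 4$
$H{\left(c \right)} = 2 c$
$p{\left(F \right)} = 9 F^{2}$ ($p{\left(F \right)} = \left(F + 2 F\right)^{2} = \left(3 F\right)^{2} = 9 F^{2}$)
$\frac{14 h{\left(-17,19 \right)}}{174106} + \frac{p{\left(W \right)}}{U} = \frac{14 \left(\left(-1\right) 19\right)}{174106} + \frac{9 \cdot 4^{2}}{138721} = 14 \left(-19\right) \frac{1}{174106} + 9 \cdot 16 \cdot \frac{1}{138721} = \left(-266\right) \frac{1}{174106} + 144 \cdot \frac{1}{138721} = - \frac{133}{87053} + \frac{144}{138721} = - \frac{5914261}{12076079213}$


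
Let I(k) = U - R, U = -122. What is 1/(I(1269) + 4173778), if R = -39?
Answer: 1/4173695 ≈ 2.3960e-7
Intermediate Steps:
I(k) = -83 (I(k) = -122 - 1*(-39) = -122 + 39 = -83)
1/(I(1269) + 4173778) = 1/(-83 + 4173778) = 1/4173695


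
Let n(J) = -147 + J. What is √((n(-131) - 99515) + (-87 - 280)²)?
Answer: 4*√2181 ≈ 186.80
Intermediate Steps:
√((n(-131) - 99515) + (-87 - 280)²) = √(((-147 - 131) - 99515) + (-87 - 280)²) = √((-278 - 99515) + (-367)²) = √(-99793 + 134689) = √34896 = 4*√2181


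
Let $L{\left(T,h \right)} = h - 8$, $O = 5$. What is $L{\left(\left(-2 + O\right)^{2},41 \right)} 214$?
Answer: $7062$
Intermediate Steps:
$L{\left(T,h \right)} = -8 + h$ ($L{\left(T,h \right)} = h - 8 = -8 + h$)
$L{\left(\left(-2 + O\right)^{2},41 \right)} 214 = \left(-8 + 41\right) 214 = 33 \cdot 214 = 7062$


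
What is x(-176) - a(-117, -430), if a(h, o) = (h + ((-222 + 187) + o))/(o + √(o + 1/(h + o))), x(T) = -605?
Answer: -20489692125/33791837 - 194*I*√128660417/33791837 ≈ -606.35 - 0.06512*I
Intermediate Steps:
a(h, o) = (-35 + h + o)/(o + √(o + 1/(h + o))) (a(h, o) = (h + (-35 + o))/(o + √(o + 1/(h + o))) = (-35 + h + o)/(o + √(o + 1/(h + o))))
x(-176) - a(-117, -430) = -605 - (-35 - 117 - 430)/(-430 + √((1 - 430*(-117 - 430))/(-117 - 430))) = -605 - (-582)/(-430 + √((1 - 430*(-547))/(-547))) = -605 - (-582)/(-430 + √(-(1 + 235210)/547)) = -605 - (-582)/(-430 + √(-1/547*235211)) = -605 - (-582)/(-430 + √(-235211/547)) = -605 - (-582)/(-430 + I*√128660417/547) = -605 + 582/(-430 + I*√128660417/547)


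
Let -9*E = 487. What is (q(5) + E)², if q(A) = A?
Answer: 195364/81 ≈ 2411.9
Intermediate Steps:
E = -487/9 (E = -⅑*487 = -487/9 ≈ -54.111)
(q(5) + E)² = (5 - 487/9)² = (-442/9)² = 195364/81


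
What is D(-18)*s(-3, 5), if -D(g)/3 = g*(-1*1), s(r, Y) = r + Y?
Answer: -108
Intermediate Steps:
s(r, Y) = Y + r
D(g) = 3*g (D(g) = -3*g*(-1*1) = -3*g*(-1) = -(-3)*g = 3*g)
D(-18)*s(-3, 5) = (3*(-18))*(5 - 3) = -54*2 = -108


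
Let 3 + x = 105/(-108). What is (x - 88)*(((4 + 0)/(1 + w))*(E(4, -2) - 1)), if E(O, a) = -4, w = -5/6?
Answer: 33110/3 ≈ 11037.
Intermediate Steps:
w = -⅚ (w = -5*⅙ = -⅚ ≈ -0.83333)
x = -143/36 (x = -3 + 105/(-108) = -3 + 105*(-1/108) = -3 - 35/36 = -143/36 ≈ -3.9722)
(x - 88)*(((4 + 0)/(1 + w))*(E(4, -2) - 1)) = (-143/36 - 88)*(((4 + 0)/(1 - ⅚))*(-4 - 1)) = -3311*4/(⅙)*(-5)/36 = -3311*4*6*(-5)/36 = -6622*(-5)/3 = -3311/36*(-120) = 33110/3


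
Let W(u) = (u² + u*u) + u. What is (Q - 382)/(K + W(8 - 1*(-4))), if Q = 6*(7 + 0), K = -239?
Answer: -340/61 ≈ -5.5738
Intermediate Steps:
W(u) = u + 2*u² (W(u) = (u² + u²) + u = 2*u² + u = u + 2*u²)
Q = 42 (Q = 6*7 = 42)
(Q - 382)/(K + W(8 - 1*(-4))) = (42 - 382)/(-239 + (8 - 1*(-4))*(1 + 2*(8 - 1*(-4)))) = -340/(-239 + (8 + 4)*(1 + 2*(8 + 4))) = -340/(-239 + 12*(1 + 2*12)) = -340/(-239 + 12*(1 + 24)) = -340/(-239 + 12*25) = -340/(-239 + 300) = -340/61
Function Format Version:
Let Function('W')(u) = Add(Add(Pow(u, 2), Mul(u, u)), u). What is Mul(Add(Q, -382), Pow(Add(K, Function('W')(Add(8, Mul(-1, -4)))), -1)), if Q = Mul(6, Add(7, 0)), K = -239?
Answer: Rational(-340, 61) ≈ -5.5738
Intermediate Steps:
Function('W')(u) = Add(u, Mul(2, Pow(u, 2))) (Function('W')(u) = Add(Add(Pow(u, 2), Pow(u, 2)), u) = Add(Mul(2, Pow(u, 2)), u) = Add(u, Mul(2, Pow(u, 2))))
Q = 42 (Q = Mul(6, 7) = 42)
Mul(Add(Q, -382), Pow(Add(K, Function('W')(Add(8, Mul(-1, -4)))), -1)) = Mul(Add(42, -382), Pow(Add(-239, Mul(Add(8, Mul(-1, -4)), Add(1, Mul(2, Add(8, Mul(-1, -4)))))), -1)) = Mul(-340, Pow(Add(-239, Mul(Add(8, 4), Add(1, Mul(2, Add(8, 4))))), -1)) = Mul(-340, Pow(Add(-239, Mul(12, Add(1, Mul(2, 12)))), -1)) = Mul(-340, Pow(Add(-239, Mul(12, Add(1, 24))), -1)) = Mul(-340, Pow(Add(-239, Mul(12, 25)), -1)) = Mul(-340, Pow(Add(-239, 300), -1)) = Mul(-340, Pow(61, -1)) = Mul(-340, Rational(1, 61)) = Rational(-340, 61)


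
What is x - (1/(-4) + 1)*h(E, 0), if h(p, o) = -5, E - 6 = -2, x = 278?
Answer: 1127/4 ≈ 281.75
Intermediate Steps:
E = 4 (E = 6 - 2 = 4)
x - (1/(-4) + 1)*h(E, 0) = 278 - (1/(-4) + 1)*(-5) = 278 - (-1/4 + 1)*(-5) = 278 - 3*(-5)/4 = 278 - 1*(-15/4) = 278 + 15/4 = 1127/4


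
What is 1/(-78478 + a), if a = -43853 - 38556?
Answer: -1/160887 ≈ -6.2155e-6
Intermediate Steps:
a = -82409
1/(-78478 + a) = 1/(-78478 - 82409) = 1/(-160887) = -1/160887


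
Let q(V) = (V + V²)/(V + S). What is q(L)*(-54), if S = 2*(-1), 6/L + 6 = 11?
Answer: 891/5 ≈ 178.20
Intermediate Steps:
L = 6/5 (L = 6/(-6 + 11) = 6/5 ≈ 1.2000)
S = -2
q(V) = (V + V²)/(-2 + V) (q(V) = (V + V²)/(V - 2) = (V + V²)/(-2 + V))
q(L)*(-54) = (6*(1 + 6/5)/(5*(-2 + 6/5)))*(-54) = ((6/5)*(11/5)/(-⅘))*(-54) = ((6/5)*(-5/4)*(11/5))*(-54) = -33/10*(-54) = 891/5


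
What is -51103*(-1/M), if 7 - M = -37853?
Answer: 51103/37860 ≈ 1.3498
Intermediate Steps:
M = 37860 (M = 7 - 1*(-37853) = 7 + 37853 = 37860)
-51103*(-1/M) = -51103/((-1*37860)) = -51103/(-37860) = -51103*(-1/37860) = 51103/37860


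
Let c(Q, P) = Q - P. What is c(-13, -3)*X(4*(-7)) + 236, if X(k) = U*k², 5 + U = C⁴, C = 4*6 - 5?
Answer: -1021677204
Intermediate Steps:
C = 19 (C = 24 - 5 = 19)
U = 130316 (U = -5 + 19⁴ = -5 + 130321 = 130316)
X(k) = 130316*k²
c(-13, -3)*X(4*(-7)) + 236 = (-13 - 1*(-3))*(130316*(4*(-7))²) + 236 = (-13 + 3)*(130316*(-28)²) + 236 = -1303160*784 + 236 = -10*102167744 + 236 = -1021677440 + 236 = -1021677204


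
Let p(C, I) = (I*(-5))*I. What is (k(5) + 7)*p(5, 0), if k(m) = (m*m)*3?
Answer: 0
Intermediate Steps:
p(C, I) = -5*I**2 (p(C, I) = (-5*I)*I = -5*I**2)
k(m) = 3*m**2 (k(m) = m**2*3 = 3*m**2)
(k(5) + 7)*p(5, 0) = (3*5**2 + 7)*(-5*0**2) = (3*25 + 7)*(-5*0) = (75 + 7)*0 = 82*0 = 0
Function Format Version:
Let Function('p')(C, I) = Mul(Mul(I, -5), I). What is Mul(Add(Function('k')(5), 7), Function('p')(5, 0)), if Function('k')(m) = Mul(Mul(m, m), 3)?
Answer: 0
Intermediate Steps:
Function('p')(C, I) = Mul(-5, Pow(I, 2)) (Function('p')(C, I) = Mul(Mul(-5, I), I) = Mul(-5, Pow(I, 2)))
Function('k')(m) = Mul(3, Pow(m, 2)) (Function('k')(m) = Mul(Pow(m, 2), 3) = Mul(3, Pow(m, 2)))
Mul(Add(Function('k')(5), 7), Function('p')(5, 0)) = Mul(Add(Mul(3, Pow(5, 2)), 7), Mul(-5, Pow(0, 2))) = Mul(Add(Mul(3, 25), 7), Mul(-5, 0)) = Mul(Add(75, 7), 0) = Mul(82, 0) = 0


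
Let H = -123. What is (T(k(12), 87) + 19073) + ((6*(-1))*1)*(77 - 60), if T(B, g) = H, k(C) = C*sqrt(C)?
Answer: 18848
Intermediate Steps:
k(C) = C**(3/2)
T(B, g) = -123
(T(k(12), 87) + 19073) + ((6*(-1))*1)*(77 - 60) = (-123 + 19073) + ((6*(-1))*1)*(77 - 60) = 18950 - 6*1*17 = 18950 - 6*17 = 18950 - 102 = 18848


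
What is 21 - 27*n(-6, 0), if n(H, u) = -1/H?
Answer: 33/2 ≈ 16.500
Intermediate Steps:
21 - 27*n(-6, 0) = 21 - (-27)/(-6) = 21 - (-27)*(-1)/6 = 21 - 27*⅙ = 21 - 9/2 = 33/2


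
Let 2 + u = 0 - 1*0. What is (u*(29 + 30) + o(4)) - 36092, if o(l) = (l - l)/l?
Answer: -36210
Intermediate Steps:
u = -2 (u = -2 + (0 - 1*0) = -2 + (0 + 0) = -2 + 0 = -2)
o(l) = 0 (o(l) = 0/l = 0)
(u*(29 + 30) + o(4)) - 36092 = (-2*(29 + 30) + 0) - 36092 = (-2*59 + 0) - 36092 = (-118 + 0) - 36092 = -118 - 36092 = -36210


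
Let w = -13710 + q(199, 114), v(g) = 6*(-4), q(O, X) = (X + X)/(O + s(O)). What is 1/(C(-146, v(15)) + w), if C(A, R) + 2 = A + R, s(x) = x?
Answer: -199/2762404 ≈ -7.2039e-5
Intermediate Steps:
q(O, X) = X/O (q(O, X) = (X + X)/(O + O) = (2*X)/((2*O)) = (2*X)*(1/(2*O)) = X/O)
v(g) = -24
C(A, R) = -2 + A + R (C(A, R) = -2 + (A + R) = -2 + A + R)
w = -2728176/199 (w = -13710 + 114/199 = -2728176/199 ≈ -13709.)
1/(C(-146, v(15)) + w) = 1/((-2 - 146 - 24) - 2728176/199) = 1/(-172 - 2728176/199) = 1/(-2762404/199) = -199/2762404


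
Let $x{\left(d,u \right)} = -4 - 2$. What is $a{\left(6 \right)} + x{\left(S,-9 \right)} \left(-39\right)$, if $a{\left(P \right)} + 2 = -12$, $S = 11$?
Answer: $220$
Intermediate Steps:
$a{\left(P \right)} = -14$ ($a{\left(P \right)} = -2 - 12 = -14$)
$x{\left(d,u \right)} = -6$ ($x{\left(d,u \right)} = -4 - 2 = -6$)
$a{\left(6 \right)} + x{\left(S,-9 \right)} \left(-39\right) = -14 - -234 = -14 + 234 = 220$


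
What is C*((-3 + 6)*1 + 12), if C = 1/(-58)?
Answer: -15/58 ≈ -0.25862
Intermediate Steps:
C = -1/58 ≈ -0.017241
C*((-3 + 6)*1 + 12) = -((-3 + 6)*1 + 12)/58 = -(3*1 + 12)/58 = -(3 + 12)/58 = -1/58*15 = -15/58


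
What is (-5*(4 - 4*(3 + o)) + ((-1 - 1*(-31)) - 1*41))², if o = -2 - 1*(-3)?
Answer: 2401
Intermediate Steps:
o = 1 (o = -2 + 3 = 1)
(-5*(4 - 4*(3 + o)) + ((-1 - 1*(-31)) - 1*41))² = (-5*(4 - 4*(3 + 1)) + ((-1 - 1*(-31)) - 1*41))² = (-5*(4 - 4*4) + ((-1 + 31) - 41))² = (-5*(4 - 16) + (30 - 41))² = (-5*(-12) - 11)² = (60 - 11)² = 49² = 2401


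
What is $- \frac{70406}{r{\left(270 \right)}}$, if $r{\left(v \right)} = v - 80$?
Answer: $- \frac{35203}{95} \approx -370.56$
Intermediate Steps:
$r{\left(v \right)} = -80 + v$
$- \frac{70406}{r{\left(270 \right)}} = - \frac{70406}{-80 + 270} = - \frac{70406}{190} = \left(-70406\right) \frac{1}{190} = - \frac{35203}{95}$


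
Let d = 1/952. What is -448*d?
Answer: -8/17 ≈ -0.47059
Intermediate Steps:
d = 1/952 ≈ 0.0010504
-448*d = -448*1/952 = -8/17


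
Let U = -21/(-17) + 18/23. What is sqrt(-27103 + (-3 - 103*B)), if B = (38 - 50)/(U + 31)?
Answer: 2*I*sqrt(281966651590)/6455 ≈ 164.53*I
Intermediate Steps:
U = 789/391 (U = -21*(-1/17) + 18*(1/23) = 21/17 + 18/23 = 789/391 ≈ 2.0179)
B = -2346/6455 (B = (38 - 50)/(789/391 + 31) = -12/12910/391 = -12*391/12910 = -2346/6455 ≈ -0.36344)
sqrt(-27103 + (-3 - 103*B)) = sqrt(-27103 + (-3 - 103*(-2346/6455))) = sqrt(-27103 + (-3 + 241638/6455)) = sqrt(-27103 + 222273/6455) = sqrt(-174727592/6455) = 2*I*sqrt(281966651590)/6455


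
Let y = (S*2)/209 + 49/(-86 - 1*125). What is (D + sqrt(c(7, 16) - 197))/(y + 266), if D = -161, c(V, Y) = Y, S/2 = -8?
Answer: -7099939/11713341 + 44099*I*sqrt(181)/11713341 ≈ -0.60614 + 0.050651*I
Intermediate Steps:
S = -16 (S = 2*(-8) = -16)
y = -16993/44099 (y = -16*2/209 + 49/(-86 - 1*125) = -32*1/209 + 49/(-86 - 125) = -32/209 + 49/(-211) = -32/209 + 49*(-1/211) = -32/209 - 49/211 = -16993/44099 ≈ -0.38534)
(D + sqrt(c(7, 16) - 197))/(y + 266) = (-161 + sqrt(16 - 197))/(-16993/44099 + 266) = (-161 + sqrt(-181))/(11713341/44099) = (-161 + I*sqrt(181))*(44099/11713341) = -7099939/11713341 + 44099*I*sqrt(181)/11713341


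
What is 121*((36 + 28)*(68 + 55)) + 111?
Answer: 952623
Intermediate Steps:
121*((36 + 28)*(68 + 55)) + 111 = 121*(64*123) + 111 = 121*7872 + 111 = 952512 + 111 = 952623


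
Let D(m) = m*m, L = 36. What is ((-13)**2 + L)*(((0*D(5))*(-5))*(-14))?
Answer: 0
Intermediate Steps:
D(m) = m**2
((-13)**2 + L)*(((0*D(5))*(-5))*(-14)) = ((-13)**2 + 36)*(((0*5**2)*(-5))*(-14)) = (169 + 36)*(((0*25)*(-5))*(-14)) = 205*((0*(-5))*(-14)) = 205*(0*(-14)) = 205*0 = 0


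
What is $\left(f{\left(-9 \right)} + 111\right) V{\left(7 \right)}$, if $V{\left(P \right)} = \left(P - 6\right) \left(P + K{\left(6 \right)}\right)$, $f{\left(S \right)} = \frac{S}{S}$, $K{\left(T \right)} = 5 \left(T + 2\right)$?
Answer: $5264$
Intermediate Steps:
$K{\left(T \right)} = 10 + 5 T$ ($K{\left(T \right)} = 5 \left(2 + T\right) = 10 + 5 T$)
$f{\left(S \right)} = 1$
$V{\left(P \right)} = \left(-6 + P\right) \left(40 + P\right)$ ($V{\left(P \right)} = \left(P - 6\right) \left(P + \left(10 + 5 \cdot 6\right)\right) = \left(-6 + P\right) \left(P + \left(10 + 30\right)\right) = \left(-6 + P\right) \left(P + 40\right) = \left(-6 + P\right) \left(40 + P\right)$)
$\left(f{\left(-9 \right)} + 111\right) V{\left(7 \right)} = \left(1 + 111\right) \left(-240 + 7^{2} + 34 \cdot 7\right) = 112 \left(-240 + 49 + 238\right) = 112 \cdot 47 = 5264$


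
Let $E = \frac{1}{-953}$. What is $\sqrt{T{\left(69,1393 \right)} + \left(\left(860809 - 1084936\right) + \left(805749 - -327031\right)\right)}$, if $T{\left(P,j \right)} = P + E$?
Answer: $\frac{\sqrt{825309497945}}{953} \approx 953.27$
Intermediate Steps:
$E = - \frac{1}{953} \approx -0.0010493$
$T{\left(P,j \right)} = - \frac{1}{953} + P$ ($T{\left(P,j \right)} = P - \frac{1}{953} = - \frac{1}{953} + P$)
$\sqrt{T{\left(69,1393 \right)} + \left(\left(860809 - 1084936\right) + \left(805749 - -327031\right)\right)} = \sqrt{\left(- \frac{1}{953} + 69\right) + \left(\left(860809 - 1084936\right) + \left(805749 - -327031\right)\right)} = \sqrt{\frac{65756}{953} + \left(-224127 + \left(805749 + 327031\right)\right)} = \sqrt{\frac{65756}{953} + \left(-224127 + 1132780\right)} = \sqrt{\frac{65756}{953} + 908653} = \sqrt{\frac{866012065}{953}} = \frac{\sqrt{825309497945}}{953}$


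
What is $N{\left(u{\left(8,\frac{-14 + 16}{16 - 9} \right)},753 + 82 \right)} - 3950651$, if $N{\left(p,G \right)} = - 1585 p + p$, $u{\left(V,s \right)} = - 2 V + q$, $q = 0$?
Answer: $-3925307$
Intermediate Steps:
$u{\left(V,s \right)} = - 2 V$ ($u{\left(V,s \right)} = - 2 V + 0 = - 2 V$)
$N{\left(p,G \right)} = - 1584 p$
$N{\left(u{\left(8,\frac{-14 + 16}{16 - 9} \right)},753 + 82 \right)} - 3950651 = - 1584 \left(\left(-2\right) 8\right) - 3950651 = \left(-1584\right) \left(-16\right) - 3950651 = 25344 - 3950651 = -3925307$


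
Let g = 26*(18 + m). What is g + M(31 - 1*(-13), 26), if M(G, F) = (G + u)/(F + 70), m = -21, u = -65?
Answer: -2503/32 ≈ -78.219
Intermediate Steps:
M(G, F) = (-65 + G)/(70 + F) (M(G, F) = (G - 65)/(F + 70) = (-65 + G)/(70 + F))
g = -78 (g = 26*(18 - 21) = 26*(-3) = -78)
g + M(31 - 1*(-13), 26) = -78 + (-65 + (31 - 1*(-13)))/(70 + 26) = -78 + (-65 + (31 + 13))/96 = -78 + (-65 + 44)/96 = -78 + (1/96)*(-21) = -78 - 7/32 = -2503/32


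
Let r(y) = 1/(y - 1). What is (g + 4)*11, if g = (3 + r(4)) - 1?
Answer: 209/3 ≈ 69.667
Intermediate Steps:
r(y) = 1/(-1 + y)
g = 7/3 (g = (3 + 1/(-1 + 4)) - 1 = (3 + 1/3) - 1 = 10/3 - 1 = 7/3 ≈ 2.3333)
(g + 4)*11 = (7/3 + 4)*11 = (19/3)*11 = 209/3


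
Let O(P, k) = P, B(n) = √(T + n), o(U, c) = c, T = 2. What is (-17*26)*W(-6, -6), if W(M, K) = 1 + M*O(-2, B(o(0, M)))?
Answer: -5746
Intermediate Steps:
B(n) = √(2 + n)
W(M, K) = 1 - 2*M (W(M, K) = 1 + M*(-2) = 1 - 2*M)
(-17*26)*W(-6, -6) = (-17*26)*(1 - 2*(-6)) = -442*(1 + 12) = -442*13 = -5746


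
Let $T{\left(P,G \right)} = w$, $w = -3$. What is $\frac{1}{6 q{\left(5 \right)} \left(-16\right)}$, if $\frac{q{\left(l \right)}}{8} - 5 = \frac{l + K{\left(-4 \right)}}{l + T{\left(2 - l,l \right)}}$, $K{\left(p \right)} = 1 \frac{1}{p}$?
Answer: $- \frac{1}{5664} \approx -0.00017655$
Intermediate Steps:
$T{\left(P,G \right)} = -3$
$K{\left(p \right)} = \frac{1}{p}$
$q{\left(l \right)} = 40 + \frac{8 \left(- \frac{1}{4} + l\right)}{-3 + l}$ ($q{\left(l \right)} = 40 + 8 \frac{l + \frac{1}{-4}}{l - 3} = 40 + 8 \frac{l - \frac{1}{4}}{-3 + l} = 40 + 8 \frac{- \frac{1}{4} + l}{-3 + l} = 40 + \frac{8 \left(- \frac{1}{4} + l\right)}{-3 + l}$)
$\frac{1}{6 q{\left(5 \right)} \left(-16\right)} = \frac{1}{6 \frac{2 \left(-61 + 24 \cdot 5\right)}{-3 + 5} \left(-16\right)} = \frac{1}{6 \frac{2 \left(-61 + 120\right)}{2} \left(-16\right)} = \frac{1}{6 \cdot 2 \cdot \frac{1}{2} \cdot 59 \left(-16\right)} = \frac{1}{6 \cdot 59 \left(-16\right)} = \frac{1}{354 \left(-16\right)} = \frac{1}{-5664} = - \frac{1}{5664}$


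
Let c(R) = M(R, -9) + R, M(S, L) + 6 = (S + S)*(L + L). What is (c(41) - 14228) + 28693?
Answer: 13024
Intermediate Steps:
M(S, L) = -6 + 4*L*S (M(S, L) = -6 + (S + S)*(L + L) = -6 + (2*S)*(2*L) = -6 + 4*L*S)
c(R) = -6 - 35*R (c(R) = (-6 + 4*(-9)*R) + R = (-6 - 36*R) + R = -6 - 35*R)
(c(41) - 14228) + 28693 = ((-6 - 35*41) - 14228) + 28693 = ((-6 - 1435) - 14228) + 28693 = (-1441 - 14228) + 28693 = -15669 + 28693 = 13024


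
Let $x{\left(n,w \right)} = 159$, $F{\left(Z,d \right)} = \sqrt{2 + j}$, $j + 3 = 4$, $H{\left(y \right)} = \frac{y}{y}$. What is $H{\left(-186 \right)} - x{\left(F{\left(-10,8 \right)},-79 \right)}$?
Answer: $-158$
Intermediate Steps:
$H{\left(y \right)} = 1$
$j = 1$ ($j = -3 + 4 = 1$)
$F{\left(Z,d \right)} = \sqrt{3}$ ($F{\left(Z,d \right)} = \sqrt{2 + 1} = \sqrt{3}$)
$H{\left(-186 \right)} - x{\left(F{\left(-10,8 \right)},-79 \right)} = 1 - 159 = -158$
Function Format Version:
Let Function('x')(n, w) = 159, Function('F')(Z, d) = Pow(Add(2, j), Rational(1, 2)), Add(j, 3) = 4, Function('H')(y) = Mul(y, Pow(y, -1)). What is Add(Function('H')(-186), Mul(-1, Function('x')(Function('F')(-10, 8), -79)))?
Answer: -158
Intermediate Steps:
Function('H')(y) = 1
j = 1 (j = Add(-3, 4) = 1)
Function('F')(Z, d) = Pow(3, Rational(1, 2)) (Function('F')(Z, d) = Pow(Add(2, 1), Rational(1, 2)) = Pow(3, Rational(1, 2)))
Add(Function('H')(-186), Mul(-1, Function('x')(Function('F')(-10, 8), -79))) = Add(1, Mul(-1, 159)) = Add(1, -159) = -158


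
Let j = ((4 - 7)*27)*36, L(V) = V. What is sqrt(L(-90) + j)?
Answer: 3*I*sqrt(334) ≈ 54.827*I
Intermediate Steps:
j = -2916 (j = -3*27*36 = -81*36 = -2916)
sqrt(L(-90) + j) = sqrt(-90 - 2916) = sqrt(-3006) = 3*I*sqrt(334)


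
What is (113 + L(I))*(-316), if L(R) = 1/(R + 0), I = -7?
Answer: -249640/7 ≈ -35663.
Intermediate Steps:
L(R) = 1/R
(113 + L(I))*(-316) = (113 + 1/(-7))*(-316) = (113 - ⅐)*(-316) = (790/7)*(-316) = -249640/7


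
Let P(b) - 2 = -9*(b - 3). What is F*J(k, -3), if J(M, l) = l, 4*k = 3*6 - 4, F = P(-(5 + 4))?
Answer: -330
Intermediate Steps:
P(b) = 29 - 9*b (P(b) = 2 - 9*(b - 3) = 2 - 9*(-3 + b) = 2 + (27 - 9*b) = 29 - 9*b)
F = 110 (F = 29 - (-9)*(5 + 4) = 29 - (-9)*9 = 29 - 9*(-9) = 29 + 81 = 110)
k = 7/2 (k = (3*6 - 4)/4 = (18 - 4)/4 = (¼)*14 = 7/2 ≈ 3.5000)
F*J(k, -3) = 110*(-3) = -330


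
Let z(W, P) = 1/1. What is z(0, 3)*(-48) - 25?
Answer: -73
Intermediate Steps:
z(W, P) = 1
z(0, 3)*(-48) - 25 = 1*(-48) - 25 = -48 - 25 = -73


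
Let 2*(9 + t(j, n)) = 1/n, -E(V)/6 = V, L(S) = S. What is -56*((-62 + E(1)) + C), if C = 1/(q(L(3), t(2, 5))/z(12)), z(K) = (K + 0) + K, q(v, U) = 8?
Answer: 3640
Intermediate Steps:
E(V) = -6*V
t(j, n) = -9 + 1/(2*n)
z(K) = 2*K (z(K) = K + K = 2*K)
C = 3 (C = 1/(8/((2*12))) = 1/(8/24) = 1/(8*(1/24)) = 1/(1/3) = 3)
-56*((-62 + E(1)) + C) = -56*((-62 - 6*1) + 3) = -56*((-62 - 6) + 3) = -56*(-68 + 3) = -56*(-65) = 3640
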